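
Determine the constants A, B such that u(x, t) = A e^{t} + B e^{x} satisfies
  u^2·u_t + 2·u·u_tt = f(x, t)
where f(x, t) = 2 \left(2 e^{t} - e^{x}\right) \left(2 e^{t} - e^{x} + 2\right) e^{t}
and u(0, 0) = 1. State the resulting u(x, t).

Substitute the ansatz u = A e^{t} + B e^{x} into the left-hand side.
Derivatives of the ansatz:
  u_t = A e^{t}
  u_tt = A e^{t}
Term by term:
  u^2·u_t = A^{3} e^{3 t} + 2 A^{2} B e^{2 t} e^{x} + A B^{2} e^{t} e^{2 x}
  2·u·u_tt = 2 A^{2} e^{2 t} + 2 A B e^{t} e^{x}
So the left-hand side equals
  A^{3} e^{3 t} + 2 A^{2} B e^{2 t} e^{x} + 2 A^{2} e^{2 t} + A B^{2} e^{t} e^{2 x} + 2 A B e^{t} e^{x}
This must equal f(x, t) identically; expanded, f = 8 e^{3 t} - 8 e^{2 t} e^{x} + 8 e^{2 t} + 2 e^{t} e^{2 x} - 4 e^{t} e^{x}.
Matching coefficients of the independent functions:
  [e^{t} e^{x}]:  2 A B = -4
  [e^{t} e^{2 x}]:  A B^{2} = 2
  [e^{2 t} e^{x}]:  2 A^{2} B = -8
  [e^{2 t}]:  2 A^{2} = 8
  [e^{3 t}]:  A^{3} = 8
Solving: A = 2, B = -1.
Check against the point condition:
  u(0, 0) = 1  ⟹  A + B = 1  ✓
Hence u(x, t) = 2 e^{t} - e^{x}.

Answer: u(x, t) = 2 e^{t} - e^{x}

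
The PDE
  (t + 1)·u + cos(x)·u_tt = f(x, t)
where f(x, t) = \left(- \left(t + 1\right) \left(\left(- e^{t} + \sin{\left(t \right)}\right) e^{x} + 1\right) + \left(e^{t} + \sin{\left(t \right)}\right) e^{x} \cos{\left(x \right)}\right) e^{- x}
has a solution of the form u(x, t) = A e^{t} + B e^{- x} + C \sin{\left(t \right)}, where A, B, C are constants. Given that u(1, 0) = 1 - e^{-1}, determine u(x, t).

Substitute the ansatz u = A e^{t} + B e^{- x} + C \sin{\left(t \right)} into the left-hand side.
Derivatives of the ansatz:
  u_tt = A e^{t} - C \sin{\left(t \right)}
Term by term:
  (t + 1)·u = A t e^{t} + A e^{t} + B t e^{- x} + B e^{- x} + C t \sin{\left(t \right)} + C \sin{\left(t \right)}
  cos(x)·u_tt = A e^{t} \cos{\left(x \right)} - C \sin{\left(t \right)} \cos{\left(x \right)}
So the left-hand side equals
  A t e^{t} + A e^{t} \cos{\left(x \right)} + A e^{t} + B t e^{- x} + B e^{- x} + C t \sin{\left(t \right)} - C \sin{\left(t \right)} \cos{\left(x \right)} + C \sin{\left(t \right)}
This must equal f(x, t) identically; expanded, f = t e^{t} - t \sin{\left(t \right)} - t e^{- x} + e^{t} \cos{\left(x \right)} + e^{t} + \sin{\left(t \right)} \cos{\left(x \right)} - \sin{\left(t \right)} - e^{- x}.
Matching coefficients of the independent functions:
  [t e^{t}, e^{t} \cos{\left(x \right)}, e^{t}]:  A = 1
  [t e^{- x}, e^{- x}]:  B = -1
  [t \sin{\left(t \right)}, \sin{\left(t \right)}]:  C = -1
  [\sin{\left(t \right)} \cos{\left(x \right)}]:  - C = 1
Solving: A = 1, B = -1, C = -1.
Check against the point condition:
  u(1, 0) = 1 - e^{-1}  ⟹  A + \frac{B}{e} = 1 - e^{-1}  ✓
Hence u(x, t) = e^{t} - \sin{\left(t \right)} - e^{- x}.

Answer: u(x, t) = e^{t} - \sin{\left(t \right)} - e^{- x}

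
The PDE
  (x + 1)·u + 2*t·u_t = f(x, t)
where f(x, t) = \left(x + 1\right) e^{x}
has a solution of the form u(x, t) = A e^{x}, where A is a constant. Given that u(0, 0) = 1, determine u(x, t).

Answer: u(x, t) = e^{x}

Derivation:
Substitute the ansatz u = A e^{x} into the left-hand side.
Derivatives of the ansatz:
  u_t = 0
Term by term:
  (x + 1)·u = A x e^{x} + A e^{x}
  2*t·u_t = 0
So the left-hand side equals
  A x e^{x} + A e^{x}
This must equal f(x, t) identically; expanded, f = x e^{x} + e^{x}.
Matching coefficients of the independent functions:
  [x e^{x}, e^{x}]:  A = 1
Solving: A = 1.
Check against the point condition:
  u(0, 0) = 1  ⟹  A = 1  ✓
Hence u(x, t) = e^{x}.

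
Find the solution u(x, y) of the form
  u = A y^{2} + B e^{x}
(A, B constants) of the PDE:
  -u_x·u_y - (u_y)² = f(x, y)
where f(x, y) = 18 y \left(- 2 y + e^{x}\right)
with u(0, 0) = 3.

Answer: u(x, y) = - 3 y^{2} + 3 e^{x}

Derivation:
Substitute the ansatz u = A y^{2} + B e^{x} into the left-hand side.
Derivatives of the ansatz:
  u_x = B e^{x}
  u_y = 2 A y
Term by term:
  -u_x·u_y = - 2 A B y e^{x}
  -(u_y)² = - 4 A^{2} y^{2}
So the left-hand side equals
  - 4 A^{2} y^{2} - 2 A B y e^{x}
This must equal f(x, y) identically; expanded, f = - 36 y^{2} + 18 y e^{x}.
Matching coefficients of the independent functions:
  [y^{2}]:  - 4 A^{2} = -36
  [y e^{x}]:  - 2 A B = 18
These equations allow (A, B) = (-3, 3) or (3, -3).
Impose the point condition(s):
  u(0, 0) = 3  ⟹  B = 3
Only A = -3, B = 3 satisfies everything.
Hence u(x, y) = - 3 y^{2} + 3 e^{x}.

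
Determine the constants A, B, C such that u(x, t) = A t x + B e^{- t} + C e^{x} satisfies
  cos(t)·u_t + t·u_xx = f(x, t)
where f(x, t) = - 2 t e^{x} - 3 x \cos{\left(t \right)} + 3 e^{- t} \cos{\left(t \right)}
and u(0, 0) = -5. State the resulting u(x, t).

Substitute the ansatz u = A t x + B e^{- t} + C e^{x} into the left-hand side.
Derivatives of the ansatz:
  u_t = A x - B e^{- t}
  u_xx = C e^{x}
Term by term:
  cos(t)·u_t = A x \cos{\left(t \right)} - B e^{- t} \cos{\left(t \right)}
  t·u_xx = C t e^{x}
So the left-hand side equals
  A x \cos{\left(t \right)} - B e^{- t} \cos{\left(t \right)} + C t e^{x}
This must equal f(x, t) = - 2 t e^{x} - 3 x \cos{\left(t \right)} + 3 e^{- t} \cos{\left(t \right)} identically.
Matching coefficients of the independent functions:
  [t e^{x}]:  C = -2
  [x \cos{\left(t \right)}]:  A = -3
  [e^{- t} \cos{\left(t \right)}]:  - B = 3
Solving: A = -3, B = -3, C = -2.
Check against the point condition:
  u(0, 0) = -5  ⟹  B + C = -5  ✓
Hence u(x, t) = - 3 t x - 2 e^{x} - 3 e^{- t}.

Answer: u(x, t) = - 3 t x - 2 e^{x} - 3 e^{- t}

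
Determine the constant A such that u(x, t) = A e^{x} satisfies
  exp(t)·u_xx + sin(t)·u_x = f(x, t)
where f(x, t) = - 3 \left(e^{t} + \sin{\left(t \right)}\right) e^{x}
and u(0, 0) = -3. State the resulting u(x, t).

Answer: u(x, t) = - 3 e^{x}

Derivation:
Substitute the ansatz u = A e^{x} into the left-hand side.
Derivatives of the ansatz:
  u_xx = A e^{x}
  u_x = A e^{x}
Term by term:
  exp(t)·u_xx = A e^{t} e^{x}
  sin(t)·u_x = A e^{x} \sin{\left(t \right)}
So the left-hand side equals
  A e^{t} e^{x} + A e^{x} \sin{\left(t \right)}
This must equal f(x, t) identically; expanded, f = - 3 e^{t} e^{x} - 3 e^{x} \sin{\left(t \right)}.
Matching coefficients of the independent functions:
  [e^{t} e^{x}, e^{x} \sin{\left(t \right)}]:  A = -3
Solving: A = -3.
Check against the point condition:
  u(0, 0) = -3  ⟹  A = -3  ✓
Hence u(x, t) = - 3 e^{x}.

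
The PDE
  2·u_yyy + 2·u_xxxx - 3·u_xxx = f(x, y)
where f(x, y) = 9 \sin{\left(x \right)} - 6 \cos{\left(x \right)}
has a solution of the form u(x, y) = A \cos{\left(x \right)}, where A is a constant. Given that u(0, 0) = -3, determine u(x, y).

Substitute the ansatz u = A \cos{\left(x \right)} into the left-hand side.
Derivatives of the ansatz:
  u_yyy = 0
  u_xxxx = A \cos{\left(x \right)}
  u_xxx = A \sin{\left(x \right)}
Term by term:
  2·u_yyy = 0
  2·u_xxxx = 2 A \cos{\left(x \right)}
  -3·u_xxx = - 3 A \sin{\left(x \right)}
So the left-hand side equals
  - 3 A \sin{\left(x \right)} + 2 A \cos{\left(x \right)}
This must equal f(x, y) = 9 \sin{\left(x \right)} - 6 \cos{\left(x \right)} identically.
Matching coefficients of the independent functions:
  [\sin{\left(x \right)}]:  - 3 A = 9
  [\cos{\left(x \right)}]:  2 A = -6
Solving: A = -3.
Check against the point condition:
  u(0, 0) = -3  ⟹  A = -3  ✓
Hence u(x, y) = - 3 \cos{\left(x \right)}.

Answer: u(x, y) = - 3 \cos{\left(x \right)}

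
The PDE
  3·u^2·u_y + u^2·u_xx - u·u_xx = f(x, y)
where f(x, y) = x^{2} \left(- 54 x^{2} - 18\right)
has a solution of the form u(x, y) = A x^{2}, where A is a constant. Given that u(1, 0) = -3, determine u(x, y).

Substitute the ansatz u = A x^{2} into the left-hand side.
Derivatives of the ansatz:
  u_y = 0
  u_xx = 2 A
Term by term:
  3·u^2·u_y = 0
  u^2·u_xx = 2 A^{3} x^{4}
  -u·u_xx = - 2 A^{2} x^{2}
So the left-hand side equals
  2 A^{3} x^{4} - 2 A^{2} x^{2}
This must equal f(x, y) identically; expanded, f = - 54 x^{4} - 18 x^{2}.
Matching coefficients of the independent functions:
  [x^{2}]:  - 2 A^{2} = -18
  [x^{4}]:  2 A^{3} = -54
Solving: A = -3.
Check against the point condition:
  u(1, 0) = -3  ⟹  A = -3  ✓
Hence u(x, y) = - 3 x^{2}.

Answer: u(x, y) = - 3 x^{2}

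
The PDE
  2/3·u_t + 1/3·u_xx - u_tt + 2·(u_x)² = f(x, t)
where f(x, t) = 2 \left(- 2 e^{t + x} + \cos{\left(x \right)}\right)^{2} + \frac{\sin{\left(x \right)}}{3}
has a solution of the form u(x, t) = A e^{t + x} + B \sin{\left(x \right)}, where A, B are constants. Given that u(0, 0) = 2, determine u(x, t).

Substitute the ansatz u = A e^{t + x} + B \sin{\left(x \right)} into the left-hand side.
Derivatives of the ansatz:
  u_t = A e^{t} e^{x}
  u_xx = A e^{t} e^{x} - B \sin{\left(x \right)}
  u_tt = A e^{t} e^{x}
  u_x = A e^{t} e^{x} + B \cos{\left(x \right)}
Term by term:
  2/3·u_t = \frac{2 A e^{t} e^{x}}{3}
  1/3·u_xx = \frac{A e^{t} e^{x}}{3} - \frac{B \sin{\left(x \right)}}{3}
  -u_tt = - A e^{t} e^{x}
  2·(u_x)² = 2 A^{2} e^{2 t} e^{2 x} + 4 A B e^{t} e^{x} \cos{\left(x \right)} + 2 B^{2} \cos^{2}{\left(x \right)}
So the left-hand side equals
  2 A^{2} e^{2 t} e^{2 x} + 4 A B e^{t} e^{x} \cos{\left(x \right)} + 2 B^{2} \cos^{2}{\left(x \right)} - \frac{B \sin{\left(x \right)}}{3}
This must equal f(x, t) identically; expanded, f = 8 e^{2 t} e^{2 x} - 8 e^{t} e^{x} \cos{\left(x \right)} + \frac{\sin{\left(x \right)}}{3} + 2 \cos^{2}{\left(x \right)}.
Matching coefficients of the independent functions:
  [e^{2 t} e^{2 x}]:  2 A^{2} = 8
  [e^{t} e^{x} \cos{\left(x \right)}]:  4 A B = -8
  [\sin{\left(x \right)}]:  - \frac{B}{3} = \frac{1}{3}
  [\cos^{2}{\left(x \right)}]:  2 B^{2} = 2
Solving: A = 2, B = -1.
Check against the point condition:
  u(0, 0) = 2  ⟹  A = 2  ✓
Hence u(x, t) = 2 e^{t + x} - \sin{\left(x \right)}.

Answer: u(x, t) = 2 e^{t + x} - \sin{\left(x \right)}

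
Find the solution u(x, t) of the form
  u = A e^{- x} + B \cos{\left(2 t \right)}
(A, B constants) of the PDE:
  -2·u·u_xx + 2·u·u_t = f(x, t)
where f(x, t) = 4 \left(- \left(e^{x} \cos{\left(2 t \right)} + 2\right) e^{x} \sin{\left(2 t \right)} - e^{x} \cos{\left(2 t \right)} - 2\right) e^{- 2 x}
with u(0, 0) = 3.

Substitute the ansatz u = A e^{- x} + B \cos{\left(2 t \right)} into the left-hand side.
Derivatives of the ansatz:
  u_xx = A e^{- x}
  u_t = - 2 B \sin{\left(2 t \right)}
Term by term:
  -2·u·u_xx = - 2 A^{2} e^{- 2 x} - 2 A B e^{- x} \cos{\left(2 t \right)}
  2·u·u_t = - 4 A B e^{- x} \sin{\left(2 t \right)} - 4 B^{2} \sin{\left(2 t \right)} \cos{\left(2 t \right)}
So the left-hand side equals
  - 2 A^{2} e^{- 2 x} - 4 A B e^{- x} \sin{\left(2 t \right)} - 2 A B e^{- x} \cos{\left(2 t \right)} - 4 B^{2} \sin{\left(2 t \right)} \cos{\left(2 t \right)}
This must equal f(x, t) identically; expanded, f = - 4 \sin{\left(2 t \right)} \cos{\left(2 t \right)} - 8 e^{- x} \sin{\left(2 t \right)} - 4 e^{- x} \cos{\left(2 t \right)} - 8 e^{- 2 x}.
Matching coefficients of the independent functions:
  [e^{- x} \sin{\left(2 t \right)}]:  - 4 A B = -8
  [e^{- x} \cos{\left(2 t \right)}]:  - 2 A B = -4
  [\sin{\left(2 t \right)} \cos{\left(2 t \right)}]:  - 4 B^{2} = -4
  [e^{- 2 x}]:  - 2 A^{2} = -8
These equations allow (A, B) = (-2, -1) or (2, 1).
Impose the point condition(s):
  u(0, 0) = 3  ⟹  A + B = 3
Only A = 2, B = 1 satisfies everything.
Hence u(x, t) = \cos{\left(2 t \right)} + 2 e^{- x}.

Answer: u(x, t) = \cos{\left(2 t \right)} + 2 e^{- x}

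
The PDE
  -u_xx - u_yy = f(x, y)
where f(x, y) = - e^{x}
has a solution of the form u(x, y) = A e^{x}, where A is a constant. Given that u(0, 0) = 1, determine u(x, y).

Substitute the ansatz u = A e^{x} into the left-hand side.
Derivatives of the ansatz:
  u_xx = A e^{x}
  u_yy = 0
Term by term:
  -u_xx = - A e^{x}
  -u_yy = 0
So the left-hand side equals
  - A e^{x}
This must equal f(x, y) = - e^{x} identically.
Matching coefficients of the independent functions:
  [e^{x}]:  - A = -1
Solving: A = 1.
Check against the point condition:
  u(0, 0) = 1  ⟹  A = 1  ✓
Hence u(x, y) = e^{x}.

Answer: u(x, y) = e^{x}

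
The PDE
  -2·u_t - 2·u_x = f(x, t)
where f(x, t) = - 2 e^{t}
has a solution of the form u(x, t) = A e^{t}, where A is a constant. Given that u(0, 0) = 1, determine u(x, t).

Substitute the ansatz u = A e^{t} into the left-hand side.
Derivatives of the ansatz:
  u_t = A e^{t}
  u_x = 0
Term by term:
  -2·u_t = - 2 A e^{t}
  -2·u_x = 0
So the left-hand side equals
  - 2 A e^{t}
This must equal f(x, t) = - 2 e^{t} identically.
Matching coefficients of the independent functions:
  [e^{t}]:  - 2 A = -2
Solving: A = 1.
Check against the point condition:
  u(0, 0) = 1  ⟹  A = 1  ✓
Hence u(x, t) = e^{t}.

Answer: u(x, t) = e^{t}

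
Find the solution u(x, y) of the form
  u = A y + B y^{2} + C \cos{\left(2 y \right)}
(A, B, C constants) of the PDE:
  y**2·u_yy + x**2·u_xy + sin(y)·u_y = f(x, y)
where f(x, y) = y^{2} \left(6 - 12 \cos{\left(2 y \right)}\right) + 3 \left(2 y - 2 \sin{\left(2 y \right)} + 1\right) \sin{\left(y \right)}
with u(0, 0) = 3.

Substitute the ansatz u = A y + B y^{2} + C \cos{\left(2 y \right)} into the left-hand side.
Derivatives of the ansatz:
  u_yy = 2 B - 4 C \cos{\left(2 y \right)}
  u_xy = 0
  u_y = A + 2 B y - 2 C \sin{\left(2 y \right)}
Term by term:
  y**2·u_yy = 2 B y^{2} - 4 C y^{2} \cos{\left(2 y \right)}
  x**2·u_xy = 0
  sin(y)·u_y = A \sin{\left(y \right)} + 2 B y \sin{\left(y \right)} - 2 C \sin{\left(y \right)} \sin{\left(2 y \right)}
So the left-hand side equals
  A \sin{\left(y \right)} + 2 B y^{2} + 2 B y \sin{\left(y \right)} - 4 C y^{2} \cos{\left(2 y \right)} - 2 C \sin{\left(y \right)} \sin{\left(2 y \right)}
This must equal f(x, y) identically; expanded, f = - 12 y^{2} \cos{\left(2 y \right)} + 6 y^{2} + 6 y \sin{\left(y \right)} - 6 \sin{\left(y \right)} \sin{\left(2 y \right)} + 3 \sin{\left(y \right)}.
Matching coefficients of the independent functions:
  [y^{2}, y \sin{\left(y \right)}]:  2 B = 6
  [y^{2} \cos{\left(2 y \right)}]:  - 4 C = -12
  [\sin{\left(y \right)} \sin{\left(2 y \right)}]:  - 2 C = -6
  [\sin{\left(y \right)}]:  A = 3
Solving: A = 3, B = 3, C = 3.
Check against the point condition:
  u(0, 0) = 3  ⟹  C = 3  ✓
Hence u(x, y) = 3 y^{2} + 3 y + 3 \cos{\left(2 y \right)}.

Answer: u(x, y) = 3 y^{2} + 3 y + 3 \cos{\left(2 y \right)}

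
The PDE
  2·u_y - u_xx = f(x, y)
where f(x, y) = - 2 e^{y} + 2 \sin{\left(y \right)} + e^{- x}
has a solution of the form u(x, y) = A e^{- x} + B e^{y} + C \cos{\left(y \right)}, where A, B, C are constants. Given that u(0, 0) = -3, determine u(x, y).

Substitute the ansatz u = A e^{- x} + B e^{y} + C \cos{\left(y \right)} into the left-hand side.
Derivatives of the ansatz:
  u_y = B e^{y} - C \sin{\left(y \right)}
  u_xx = A e^{- x}
Term by term:
  2·u_y = 2 B e^{y} - 2 C \sin{\left(y \right)}
  -u_xx = - A e^{- x}
So the left-hand side equals
  - A e^{- x} + 2 B e^{y} - 2 C \sin{\left(y \right)}
This must equal f(x, y) = - 2 e^{y} + 2 \sin{\left(y \right)} + e^{- x} identically.
Matching coefficients of the independent functions:
  [e^{- x}]:  - A = 1
  [e^{y}]:  2 B = -2
  [\sin{\left(y \right)}]:  - 2 C = 2
Solving: A = -1, B = -1, C = -1.
Check against the point condition:
  u(0, 0) = -3  ⟹  A + B + C = -3  ✓
Hence u(x, y) = - e^{y} - \cos{\left(y \right)} - e^{- x}.

Answer: u(x, y) = - e^{y} - \cos{\left(y \right)} - e^{- x}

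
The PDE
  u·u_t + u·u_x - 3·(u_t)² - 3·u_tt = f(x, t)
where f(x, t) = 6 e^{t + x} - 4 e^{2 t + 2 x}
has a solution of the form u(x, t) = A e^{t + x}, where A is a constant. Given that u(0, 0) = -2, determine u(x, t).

Substitute the ansatz u = A e^{t + x} into the left-hand side.
Derivatives of the ansatz:
  u_t = A e^{t} e^{x}
  u_x = A e^{t} e^{x}
  u_tt = A e^{t} e^{x}
Term by term:
  u·u_t = A^{2} e^{2 t} e^{2 x}
  u·u_x = A^{2} e^{2 t} e^{2 x}
  -3·(u_t)² = - 3 A^{2} e^{2 t} e^{2 x}
  -3·u_tt = - 3 A e^{t} e^{x}
So the left-hand side equals
  - A^{2} e^{2 t} e^{2 x} - 3 A e^{t} e^{x}
This must equal f(x, t) identically; expanded, f = - 4 e^{2 t} e^{2 x} + 6 e^{t} e^{x}.
Matching coefficients of the independent functions:
  [e^{t} e^{x}]:  - 3 A = 6
  [e^{2 t} e^{2 x}]:  - A^{2} = -4
Solving: A = -2.
Check against the point condition:
  u(0, 0) = -2  ⟹  A = -2  ✓
Hence u(x, t) = - 2 e^{t + x}.

Answer: u(x, t) = - 2 e^{t + x}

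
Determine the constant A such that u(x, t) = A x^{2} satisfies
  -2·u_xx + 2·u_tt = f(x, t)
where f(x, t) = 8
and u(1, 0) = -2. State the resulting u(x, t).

Answer: u(x, t) = - 2 x^{2}

Derivation:
Substitute the ansatz u = A x^{2} into the left-hand side.
Derivatives of the ansatz:
  u_xx = 2 A
  u_tt = 0
Term by term:
  -2·u_xx = - 4 A
  2·u_tt = 0
So the left-hand side equals
  - 4 A
This must equal f(x, t) = 8 identically.
Matching coefficients of the independent functions:
  [constant term]:  - 4 A = 8
Solving: A = -2.
Check against the point condition:
  u(1, 0) = -2  ⟹  A = -2  ✓
Hence u(x, t) = - 2 x^{2}.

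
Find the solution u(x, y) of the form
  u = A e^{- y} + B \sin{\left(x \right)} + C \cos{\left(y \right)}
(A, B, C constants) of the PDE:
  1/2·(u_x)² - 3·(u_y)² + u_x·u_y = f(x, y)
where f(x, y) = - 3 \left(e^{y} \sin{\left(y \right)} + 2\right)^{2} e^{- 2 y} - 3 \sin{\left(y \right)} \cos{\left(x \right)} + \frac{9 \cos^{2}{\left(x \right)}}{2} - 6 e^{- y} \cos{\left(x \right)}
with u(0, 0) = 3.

Substitute the ansatz u = A e^{- y} + B \sin{\left(x \right)} + C \cos{\left(y \right)} into the left-hand side.
Derivatives of the ansatz:
  u_x = B \cos{\left(x \right)}
  u_y = - A e^{- y} - C \sin{\left(y \right)}
Term by term:
  1/2·(u_x)² = \frac{B^{2} \cos^{2}{\left(x \right)}}{2}
  -3·(u_y)² = - 3 A^{2} e^{- 2 y} - 6 A C e^{- y} \sin{\left(y \right)} - 3 C^{2} \sin^{2}{\left(y \right)}
  u_x·u_y = - A B e^{- y} \cos{\left(x \right)} - B C \sin{\left(y \right)} \cos{\left(x \right)}
So the left-hand side equals
  - 3 A^{2} e^{- 2 y} - A B e^{- y} \cos{\left(x \right)} - 6 A C e^{- y} \sin{\left(y \right)} + \frac{B^{2} \cos^{2}{\left(x \right)}}{2} - B C \sin{\left(y \right)} \cos{\left(x \right)} - 3 C^{2} \sin^{2}{\left(y \right)}
This must equal f(x, y) identically; expanded, f = - 3 \sin^{2}{\left(y \right)} - 3 \sin{\left(y \right)} \cos{\left(x \right)} + \frac{9 \cos^{2}{\left(x \right)}}{2} - 12 e^{- y} \sin{\left(y \right)} - 6 e^{- y} \cos{\left(x \right)} - 12 e^{- 2 y}.
Matching coefficients of the independent functions:
  [e^{- y} \sin{\left(y \right)}]:  - 6 A C = -12
  [e^{- y} \cos{\left(x \right)}]:  - A B = -6
  [\sin{\left(y \right)} \cos{\left(x \right)}]:  - B C = -3
  [e^{- 2 y}]:  - 3 A^{2} = -12
  [\sin^{2}{\left(y \right)}]:  - 3 C^{2} = -3
  [\cos^{2}{\left(x \right)}]:  \frac{B^{2}}{2} = \frac{9}{2}
These equations allow (A, B, C) = (-2, -3, -1) or (2, 3, 1).
Impose the point condition(s):
  u(0, 0) = 3  ⟹  A + C = 3
Only A = 2, B = 3, C = 1 satisfies everything.
Hence u(x, y) = 3 \sin{\left(x \right)} + \cos{\left(y \right)} + 2 e^{- y}.

Answer: u(x, y) = 3 \sin{\left(x \right)} + \cos{\left(y \right)} + 2 e^{- y}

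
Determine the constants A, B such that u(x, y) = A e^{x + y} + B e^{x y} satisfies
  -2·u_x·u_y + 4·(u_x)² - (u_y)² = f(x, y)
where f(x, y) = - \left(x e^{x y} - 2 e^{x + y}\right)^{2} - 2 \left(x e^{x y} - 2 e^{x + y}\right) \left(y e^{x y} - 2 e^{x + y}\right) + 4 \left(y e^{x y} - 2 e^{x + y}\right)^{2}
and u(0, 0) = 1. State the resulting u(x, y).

Answer: u(x, y) = - e^{x y} + 2 e^{x + y}

Derivation:
Substitute the ansatz u = A e^{x + y} + B e^{x y} into the left-hand side.
Derivatives of the ansatz:
  u_x = A e^{x} e^{y} + B y e^{x y}
  u_y = A e^{x} e^{y} + B x e^{x y}
Term by term:
  -2·u_x·u_y = - 2 A^{2} e^{2 x} e^{2 y} - 2 A B x e^{x} e^{y} e^{x y} - 2 A B y e^{x} e^{y} e^{x y} - 2 B^{2} x y e^{2 x y}
  4·(u_x)² = 4 A^{2} e^{2 x} e^{2 y} + 8 A B y e^{x} e^{y} e^{x y} + 4 B^{2} y^{2} e^{2 x y}
  -(u_y)² = - A^{2} e^{2 x} e^{2 y} - 2 A B x e^{x} e^{y} e^{x y} - B^{2} x^{2} e^{2 x y}
So the left-hand side equals
  A^{2} e^{2 x} e^{2 y} - 4 A B x e^{x} e^{y} e^{x y} + 6 A B y e^{x} e^{y} e^{x y} - B^{2} x^{2} e^{2 x y} - 2 B^{2} x y e^{2 x y} + 4 B^{2} y^{2} e^{2 x y}
This must equal f(x, y) identically; expanded, f = - x^{2} e^{2 x y} - 2 x y e^{2 x y} + 8 x e^{x} e^{y} e^{x y} + 4 y^{2} e^{2 x y} - 12 y e^{x} e^{y} e^{x y} + 4 e^{2 x} e^{2 y}.
Matching coefficients of the independent functions:
  [x^{2} e^{2 x y}]:  - B^{2} = -1
  [y^{2} e^{2 x y}]:  4 B^{2} = 4
  [e^{2 x} e^{2 y}]:  A^{2} = 4
  [x y e^{2 x y}]:  - 2 B^{2} = -2
  [x e^{x} e^{y} e^{x y}]:  - 4 A B = 8
  [y e^{x} e^{y} e^{x y}]:  6 A B = -12
These equations allow (A, B) = (-2, 1) or (2, -1).
Impose the point condition(s):
  u(0, 0) = 1  ⟹  A + B = 1
Only A = 2, B = -1 satisfies everything.
Hence u(x, y) = - e^{x y} + 2 e^{x + y}.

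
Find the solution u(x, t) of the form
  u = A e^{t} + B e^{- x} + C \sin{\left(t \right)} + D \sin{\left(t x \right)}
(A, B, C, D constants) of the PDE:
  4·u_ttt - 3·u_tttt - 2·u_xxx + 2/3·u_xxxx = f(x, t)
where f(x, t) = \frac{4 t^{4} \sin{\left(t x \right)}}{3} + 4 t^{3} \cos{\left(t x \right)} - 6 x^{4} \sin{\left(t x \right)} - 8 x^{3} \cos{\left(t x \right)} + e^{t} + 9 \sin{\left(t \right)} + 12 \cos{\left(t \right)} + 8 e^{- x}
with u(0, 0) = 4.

Substitute the ansatz u = A e^{t} + B e^{- x} + C \sin{\left(t \right)} + D \sin{\left(t x \right)} into the left-hand side.
Derivatives of the ansatz:
  u_ttt = A e^{t} - C \cos{\left(t \right)} - D x^{3} \cos{\left(t x \right)}
  u_tttt = A e^{t} + C \sin{\left(t \right)} + D x^{4} \sin{\left(t x \right)}
  u_xxx = - B e^{- x} - D t^{3} \cos{\left(t x \right)}
  u_xxxx = B e^{- x} + D t^{4} \sin{\left(t x \right)}
Term by term:
  4·u_ttt = 4 A e^{t} - 4 C \cos{\left(t \right)} - 4 D x^{3} \cos{\left(t x \right)}
  -3·u_tttt = - 3 A e^{t} - 3 C \sin{\left(t \right)} - 3 D x^{4} \sin{\left(t x \right)}
  -2·u_xxx = 2 B e^{- x} + 2 D t^{3} \cos{\left(t x \right)}
  2/3·u_xxxx = \frac{2 B e^{- x}}{3} + \frac{2 D t^{4} \sin{\left(t x \right)}}{3}
So the left-hand side equals
  A e^{t} + \frac{8 B e^{- x}}{3} - 3 C \sin{\left(t \right)} - 4 C \cos{\left(t \right)} + \frac{2 D t^{4} \sin{\left(t x \right)}}{3} + 2 D t^{3} \cos{\left(t x \right)} - 3 D x^{4} \sin{\left(t x \right)} - 4 D x^{3} \cos{\left(t x \right)}
This must equal f(x, t) = \frac{4 t^{4} \sin{\left(t x \right)}}{3} + 4 t^{3} \cos{\left(t x \right)} - 6 x^{4} \sin{\left(t x \right)} - 8 x^{3} \cos{\left(t x \right)} + e^{t} + 9 \sin{\left(t \right)} + 12 \cos{\left(t \right)} + 8 e^{- x} identically.
Matching coefficients of the independent functions:
  [t^{3} \cos{\left(t x \right)}]:  2 D = 4
  [t^{4} \sin{\left(t x \right)}]:  \frac{2 D}{3} = \frac{4}{3}
  [x^{3} \cos{\left(t x \right)}]:  - 4 D = -8
  [x^{4} \sin{\left(t x \right)}]:  - 3 D = -6
  [e^{t}]:  A = 1
  [e^{- x}]:  \frac{8 B}{3} = 8
  [\sin{\left(t \right)}]:  - 3 C = 9
  [\cos{\left(t \right)}]:  - 4 C = 12
Solving: A = 1, B = 3, C = -3, D = 2.
Check against the point condition:
  u(0, 0) = 4  ⟹  A + B = 4  ✓
Hence u(x, t) = e^{t} - 3 \sin{\left(t \right)} + 2 \sin{\left(t x \right)} + 3 e^{- x}.

Answer: u(x, t) = e^{t} - 3 \sin{\left(t \right)} + 2 \sin{\left(t x \right)} + 3 e^{- x}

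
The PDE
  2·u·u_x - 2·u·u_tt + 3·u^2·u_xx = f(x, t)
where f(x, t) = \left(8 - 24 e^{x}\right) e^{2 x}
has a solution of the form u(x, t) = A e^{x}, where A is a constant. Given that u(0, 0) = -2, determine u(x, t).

Answer: u(x, t) = - 2 e^{x}

Derivation:
Substitute the ansatz u = A e^{x} into the left-hand side.
Derivatives of the ansatz:
  u_x = A e^{x}
  u_tt = 0
  u_xx = A e^{x}
Term by term:
  2·u·u_x = 2 A^{2} e^{2 x}
  -2·u·u_tt = 0
  3·u^2·u_xx = 3 A^{3} e^{3 x}
So the left-hand side equals
  3 A^{3} e^{3 x} + 2 A^{2} e^{2 x}
This must equal f(x, t) identically; expanded, f = - 24 e^{3 x} + 8 e^{2 x}.
Matching coefficients of the independent functions:
  [e^{2 x}]:  2 A^{2} = 8
  [e^{3 x}]:  3 A^{3} = -24
Solving: A = -2.
Check against the point condition:
  u(0, 0) = -2  ⟹  A = -2  ✓
Hence u(x, t) = - 2 e^{x}.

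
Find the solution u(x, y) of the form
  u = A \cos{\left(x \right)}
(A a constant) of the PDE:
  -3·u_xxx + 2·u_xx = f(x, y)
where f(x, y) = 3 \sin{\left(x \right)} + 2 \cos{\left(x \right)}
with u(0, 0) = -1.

Substitute the ansatz u = A \cos{\left(x \right)} into the left-hand side.
Derivatives of the ansatz:
  u_xxx = A \sin{\left(x \right)}
  u_xx = - A \cos{\left(x \right)}
Term by term:
  -3·u_xxx = - 3 A \sin{\left(x \right)}
  2·u_xx = - 2 A \cos{\left(x \right)}
So the left-hand side equals
  - 3 A \sin{\left(x \right)} - 2 A \cos{\left(x \right)}
This must equal f(x, y) = 3 \sin{\left(x \right)} + 2 \cos{\left(x \right)} identically.
Matching coefficients of the independent functions:
  [\sin{\left(x \right)}]:  - 3 A = 3
  [\cos{\left(x \right)}]:  - 2 A = 2
Solving: A = -1.
Check against the point condition:
  u(0, 0) = -1  ⟹  A = -1  ✓
Hence u(x, y) = - \cos{\left(x \right)}.

Answer: u(x, y) = - \cos{\left(x \right)}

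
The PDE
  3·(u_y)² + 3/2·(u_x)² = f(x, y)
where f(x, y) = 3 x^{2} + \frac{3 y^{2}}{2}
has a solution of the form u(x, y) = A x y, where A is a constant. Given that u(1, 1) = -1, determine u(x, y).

Substitute the ansatz u = A x y into the left-hand side.
Derivatives of the ansatz:
  u_y = A x
  u_x = A y
Term by term:
  3·(u_y)² = 3 A^{2} x^{2}
  3/2·(u_x)² = \frac{3 A^{2} y^{2}}{2}
So the left-hand side equals
  3 A^{2} x^{2} + \frac{3 A^{2} y^{2}}{2}
This must equal f(x, y) = 3 x^{2} + \frac{3 y^{2}}{2} identically.
Matching coefficients of the independent functions:
  [x^{2}]:  3 A^{2} = 3
  [y^{2}]:  \frac{3 A^{2}}{2} = \frac{3}{2}
These equations allow (A) = (-1) or (1).
Impose the point condition(s):
  u(1, 1) = -1  ⟹  A = -1
Only A = -1 satisfies everything.
Hence u(x, y) = - x y.

Answer: u(x, y) = - x y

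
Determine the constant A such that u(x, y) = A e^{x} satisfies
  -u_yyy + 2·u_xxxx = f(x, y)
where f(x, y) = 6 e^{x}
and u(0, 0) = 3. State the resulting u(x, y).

Substitute the ansatz u = A e^{x} into the left-hand side.
Derivatives of the ansatz:
  u_yyy = 0
  u_xxxx = A e^{x}
Term by term:
  -u_yyy = 0
  2·u_xxxx = 2 A e^{x}
So the left-hand side equals
  2 A e^{x}
This must equal f(x, y) = 6 e^{x} identically.
Matching coefficients of the independent functions:
  [e^{x}]:  2 A = 6
Solving: A = 3.
Check against the point condition:
  u(0, 0) = 3  ⟹  A = 3  ✓
Hence u(x, y) = 3 e^{x}.

Answer: u(x, y) = 3 e^{x}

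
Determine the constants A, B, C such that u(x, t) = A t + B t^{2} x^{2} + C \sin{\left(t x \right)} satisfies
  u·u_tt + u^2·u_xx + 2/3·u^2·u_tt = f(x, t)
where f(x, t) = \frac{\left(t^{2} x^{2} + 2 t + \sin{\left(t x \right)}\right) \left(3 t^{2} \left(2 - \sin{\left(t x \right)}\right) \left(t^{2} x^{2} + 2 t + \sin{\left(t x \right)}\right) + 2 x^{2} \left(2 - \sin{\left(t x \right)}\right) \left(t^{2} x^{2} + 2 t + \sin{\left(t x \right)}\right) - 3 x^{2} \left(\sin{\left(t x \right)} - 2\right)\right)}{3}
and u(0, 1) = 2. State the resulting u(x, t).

Substitute the ansatz u = A t + B t^{2} x^{2} + C \sin{\left(t x \right)} into the left-hand side.
Derivatives of the ansatz:
  u_tt = 2 B x^{2} - C x^{2} \sin{\left(t x \right)}
  u_xx = 2 B t^{2} - C t^{2} \sin{\left(t x \right)}
Term by term:
  u·u_tt = 2 A B t x^{2} - A C t x^{2} \sin{\left(t x \right)} + 2 B^{2} t^{2} x^{4} - B C t^{2} x^{4} \sin{\left(t x \right)} + 2 B C x^{2} \sin{\left(t x \right)} - C^{2} x^{2} \sin^{2}{\left(t x \right)}
  u^2·u_xx = 2 A^{2} B t^{4} - A^{2} C t^{4} \sin{\left(t x \right)} + 4 A B^{2} t^{5} x^{2} - 2 A B C t^{5} x^{2} \sin{\left(t x \right)} + 4 A B C t^{3} \sin{\left(t x \right)} - 2 A C^{2} t^{3} \sin^{2}{\left(t x \right)} + 2 B^{3} t^{6} x^{4} - B^{2} C t^{6} x^{4} \sin{\left(t x \right)} + 4 B^{2} C t^{4} x^{2} \sin{\left(t x \right)} - 2 B C^{2} t^{4} x^{2} \sin^{2}{\left(t x \right)} + 2 B C^{2} t^{2} \sin^{2}{\left(t x \right)} - C^{3} t^{2} \sin^{3}{\left(t x \right)}
  2/3·u^2·u_tt = \frac{4 A^{2} B t^{2} x^{2}}{3} - \frac{2 A^{2} C t^{2} x^{2} \sin{\left(t x \right)}}{3} + \frac{8 A B^{2} t^{3} x^{4}}{3} - \frac{4 A B C t^{3} x^{4} \sin{\left(t x \right)}}{3} + \frac{8 A B C t x^{2} \sin{\left(t x \right)}}{3} - \frac{4 A C^{2} t x^{2} \sin^{2}{\left(t x \right)}}{3} + \frac{4 B^{3} t^{4} x^{6}}{3} - \frac{2 B^{2} C t^{4} x^{6} \sin{\left(t x \right)}}{3} + \frac{8 B^{2} C t^{2} x^{4} \sin{\left(t x \right)}}{3} - \frac{4 B C^{2} t^{2} x^{4} \sin^{2}{\left(t x \right)}}{3} + \frac{4 B C^{2} x^{2} \sin^{2}{\left(t x \right)}}{3} - \frac{2 C^{3} x^{2} \sin^{3}{\left(t x \right)}}{3}
Sum these and collect like terms in the independent variables.
This must equal f(x, t) identically; expanded, f = - t^{6} x^{4} \sin{\left(t x \right)} + 2 t^{6} x^{4} - 4 t^{5} x^{2} \sin{\left(t x \right)} + 8 t^{5} x^{2} - \frac{2 t^{4} x^{6} \sin{\left(t x \right)}}{3} + \frac{4 t^{4} x^{6}}{3} - 2 t^{4} x^{2} \sin^{2}{\left(t x \right)} + 4 t^{4} x^{2} \sin{\left(t x \right)} - 4 t^{4} \sin{\left(t x \right)} + 8 t^{4} - \frac{8 t^{3} x^{4} \sin{\left(t x \right)}}{3} + \frac{16 t^{3} x^{4}}{3} - 4 t^{3} \sin^{2}{\left(t x \right)} + 8 t^{3} \sin{\left(t x \right)} - \frac{4 t^{2} x^{4} \sin^{2}{\left(t x \right)}}{3} + \frac{5 t^{2} x^{4} \sin{\left(t x \right)}}{3} + 2 t^{2} x^{4} - \frac{8 t^{2} x^{2} \sin{\left(t x \right)}}{3} + \frac{16 t^{2} x^{2}}{3} - t^{2} \sin^{3}{\left(t x \right)} + 2 t^{2} \sin^{2}{\left(t x \right)} - \frac{8 t x^{2} \sin^{2}{\left(t x \right)}}{3} + \frac{10 t x^{2} \sin{\left(t x \right)}}{3} + 4 t x^{2} - \frac{2 x^{2} \sin^{3}{\left(t x \right)}}{3} + \frac{x^{2} \sin^{2}{\left(t x \right)}}{3} + 2 x^{2} \sin{\left(t x \right)}.
Matching coefficients of the independent functions:
(each divided by its leading coefficient; functions giving the same equation are listed together)
  [t^{4}, t^{2} x^{2}]:  A^{2} B - 4 = 0
  [t x^{2}]:  A B - 2 = 0
  [t^{2} x^{4}]:  B^{2} - 1 = 0
  [t^{2} \sin^{2}{\left(t x \right)}, t^{2} x^{4} \sin^{2}{\left(t x \right)}, t^{4} x^{2} \sin^{2}{\left(t x \right)}]:  B C^{2} - 1 = 0
  [t^{2} \sin^{3}{\left(t x \right)}, x^{2} \sin^{3}{\left(t x \right)}]:  C^{3} - 1 = 0
  [t^{3} x^{4}, t^{5} x^{2}]:  A B^{2} - 2 = 0
  [t^{3} \sin{\left(t x \right)}, t^{3} x^{4} \sin{\left(t x \right)}, t^{5} x^{2} \sin{\left(t x \right)}]:  A B C - 2 = 0
  [t^{3} \sin^{2}{\left(t x \right)}, t x^{2} \sin^{2}{\left(t x \right)}]:  A C^{2} - 2 = 0
  [t^{4} x^{6}, t^{6} x^{4}]:  B^{3} - 1 = 0
  [t^{4} \sin{\left(t x \right)}, t^{2} x^{2} \sin{\left(t x \right)}]:  A^{2} C - 4 = 0
  [x^{2} \sin{\left(t x \right)}]:  B C - 1 = 0
  [x^{2} \sin^{2}{\left(t x \right)}]:  B C^{2} - \frac{3 C^{2}}{4} - \frac{1}{4} = 0
  [t x^{2} \sin{\left(t x \right)}]:  A B C - \frac{3 A C}{8} - \frac{5}{4} = 0
  [t^{2} x^{4} \sin{\left(t x \right)}]:  B^{2} C - \frac{3 B C}{8} - \frac{5}{8} = 0
  [t^{4} x^{2} \sin{\left(t x \right)}, t^{4} x^{6} \sin{\left(t x \right)}, t^{6} x^{4} \sin{\left(t x \right)}]:  B^{2} C - 1 = 0
Solving: A = 2, B = 1, C = 1.
Check against the point condition:
  u(0, 1) = 2  ⟹  A = 2  ✓
Hence u(x, t) = t^{2} x^{2} + 2 t + \sin{\left(t x \right)}.

Answer: u(x, t) = t^{2} x^{2} + 2 t + \sin{\left(t x \right)}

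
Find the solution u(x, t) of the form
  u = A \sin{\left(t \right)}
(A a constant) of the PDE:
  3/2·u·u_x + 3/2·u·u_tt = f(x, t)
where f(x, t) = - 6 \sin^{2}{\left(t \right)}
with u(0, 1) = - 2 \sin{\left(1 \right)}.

Substitute the ansatz u = A \sin{\left(t \right)} into the left-hand side.
Derivatives of the ansatz:
  u_x = 0
  u_tt = - A \sin{\left(t \right)}
Term by term:
  3/2·u·u_x = 0
  3/2·u·u_tt = - \frac{3 A^{2} \sin^{2}{\left(t \right)}}{2}
So the left-hand side equals
  - \frac{3 A^{2} \sin^{2}{\left(t \right)}}{2}
This must equal f(x, t) = - 6 \sin^{2}{\left(t \right)} identically.
Matching coefficients of the independent functions:
  [\sin^{2}{\left(t \right)}]:  - \frac{3 A^{2}}{2} = -6
These equations allow (A) = (-2) or (2).
Impose the point condition(s):
  u(0, 1) = - 2 \sin{\left(1 \right)}  ⟹  A \sin{\left(1 \right)} = - 2 \sin{\left(1 \right)}
Only A = -2 satisfies everything.
Hence u(x, t) = - 2 \sin{\left(t \right)}.

Answer: u(x, t) = - 2 \sin{\left(t \right)}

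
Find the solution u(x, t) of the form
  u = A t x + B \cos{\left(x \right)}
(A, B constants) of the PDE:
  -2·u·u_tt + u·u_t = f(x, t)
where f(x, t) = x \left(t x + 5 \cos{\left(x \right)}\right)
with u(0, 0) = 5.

Substitute the ansatz u = A t x + B \cos{\left(x \right)} into the left-hand side.
Derivatives of the ansatz:
  u_tt = 0
  u_t = A x
Term by term:
  -2·u·u_tt = 0
  u·u_t = A^{2} t x^{2} + A B x \cos{\left(x \right)}
So the left-hand side equals
  A^{2} t x^{2} + A B x \cos{\left(x \right)}
This must equal f(x, t) identically; expanded, f = t x^{2} + 5 x \cos{\left(x \right)}.
Matching coefficients of the independent functions:
  [t x^{2}]:  A^{2} = 1
  [x \cos{\left(x \right)}]:  A B = 5
These equations allow (A, B) = (-1, -5) or (1, 5).
Impose the point condition(s):
  u(0, 0) = 5  ⟹  B = 5
Only A = 1, B = 5 satisfies everything.
Hence u(x, t) = t x + 5 \cos{\left(x \right)}.

Answer: u(x, t) = t x + 5 \cos{\left(x \right)}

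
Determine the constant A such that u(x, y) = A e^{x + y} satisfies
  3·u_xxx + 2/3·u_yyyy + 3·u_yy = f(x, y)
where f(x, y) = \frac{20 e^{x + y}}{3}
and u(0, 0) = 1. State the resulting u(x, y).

Substitute the ansatz u = A e^{x + y} into the left-hand side.
Derivatives of the ansatz:
  u_xxx = A e^{x} e^{y}
  u_yyyy = A e^{x} e^{y}
  u_yy = A e^{x} e^{y}
Term by term:
  3·u_xxx = 3 A e^{x} e^{y}
  2/3·u_yyyy = \frac{2 A e^{x} e^{y}}{3}
  3·u_yy = 3 A e^{x} e^{y}
So the left-hand side equals
  \frac{20 A e^{x} e^{y}}{3}
This must equal f(x, y) identically; expanded, f = \frac{20 e^{x} e^{y}}{3}.
Matching coefficients of the independent functions:
  [e^{x} e^{y}]:  \frac{20 A}{3} = \frac{20}{3}
Solving: A = 1.
Check against the point condition:
  u(0, 0) = 1  ⟹  A = 1  ✓
Hence u(x, y) = e^{x + y}.

Answer: u(x, y) = e^{x + y}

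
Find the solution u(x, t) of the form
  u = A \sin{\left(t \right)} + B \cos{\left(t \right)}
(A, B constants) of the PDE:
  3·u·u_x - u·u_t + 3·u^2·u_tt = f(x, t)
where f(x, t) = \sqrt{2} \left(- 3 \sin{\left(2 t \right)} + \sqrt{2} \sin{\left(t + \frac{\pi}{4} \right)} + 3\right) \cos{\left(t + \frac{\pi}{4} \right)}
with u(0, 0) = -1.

Substitute the ansatz u = A \sin{\left(t \right)} + B \cos{\left(t \right)} into the left-hand side.
Derivatives of the ansatz:
  u_x = 0
  u_t = A \cos{\left(t \right)} - B \sin{\left(t \right)}
  u_tt = - A \sin{\left(t \right)} - B \cos{\left(t \right)}
Term by term:
  3·u·u_x = 0
  -u·u_t = - A^{2} \sin{\left(t \right)} \cos{\left(t \right)} + A B \sin^{2}{\left(t \right)} - A B \cos^{2}{\left(t \right)} + B^{2} \sin{\left(t \right)} \cos{\left(t \right)}
  3·u^2·u_tt = - 3 A^{3} \sin^{3}{\left(t \right)} - 9 A^{2} B \sin^{2}{\left(t \right)} \cos{\left(t \right)} - 9 A B^{2} \sin{\left(t \right)} \cos^{2}{\left(t \right)} - 3 B^{3} \cos^{3}{\left(t \right)}
So the left-hand side equals
  - 3 A^{3} \sin^{3}{\left(t \right)} - 9 A^{2} B \sin^{2}{\left(t \right)} \cos{\left(t \right)} - A^{2} \sin{\left(t \right)} \cos{\left(t \right)} - 9 A B^{2} \sin{\left(t \right)} \cos^{2}{\left(t \right)} + A B \sin^{2}{\left(t \right)} - A B \cos^{2}{\left(t \right)} - 3 B^{3} \cos^{3}{\left(t \right)} + B^{2} \sin{\left(t \right)} \cos{\left(t \right)}
This must equal f(x, t) identically; expanded, f = - 3 \sin^{3}{\left(t \right)} + 9 \sin^{2}{\left(t \right)} \cos{\left(t \right)} - \sin^{2}{\left(t \right)} - 9 \sin{\left(t \right)} \cos^{2}{\left(t \right)} + 3 \cos^{3}{\left(t \right)} + \cos^{2}{\left(t \right)}.
Matching coefficients of the independent functions:
  [\sin{\left(t \right)} \cos{\left(t \right)}]:  - A^{2} + B^{2} = 0
  [\sin{\left(t \right)} \cos^{2}{\left(t \right)}]:  - 9 A B^{2} = -9
  [\sin^{2}{\left(t \right)} \cos{\left(t \right)}]:  - 9 A^{2} B = 9
  [\sin^{2}{\left(t \right)}]:  A B = -1
  [\sin^{3}{\left(t \right)}]:  - 3 A^{3} = -3
  [\cos^{2}{\left(t \right)}]:  - A B = 1
  [\cos^{3}{\left(t \right)}]:  - 3 B^{3} = 3
Solving: A = 1, B = -1.
Check against the point condition:
  u(0, 0) = -1  ⟹  B = -1  ✓
Hence u(x, t) = \sin{\left(t \right)} - \cos{\left(t \right)}.

Answer: u(x, t) = \sin{\left(t \right)} - \cos{\left(t \right)}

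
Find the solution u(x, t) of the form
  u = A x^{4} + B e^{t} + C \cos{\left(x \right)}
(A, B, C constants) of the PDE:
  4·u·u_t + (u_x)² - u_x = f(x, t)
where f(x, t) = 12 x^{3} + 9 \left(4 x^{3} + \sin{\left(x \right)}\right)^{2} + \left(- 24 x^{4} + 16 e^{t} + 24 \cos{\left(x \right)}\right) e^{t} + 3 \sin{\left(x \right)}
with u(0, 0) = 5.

Answer: u(x, t) = - 3 x^{4} + 2 e^{t} + 3 \cos{\left(x \right)}

Derivation:
Substitute the ansatz u = A x^{4} + B e^{t} + C \cos{\left(x \right)} into the left-hand side.
Derivatives of the ansatz:
  u_t = B e^{t}
  u_x = 4 A x^{3} - C \sin{\left(x \right)}
Term by term:
  4·u·u_t = 4 A B x^{4} e^{t} + 4 B^{2} e^{2 t} + 4 B C e^{t} \cos{\left(x \right)}
  (u_x)² = 16 A^{2} x^{6} - 8 A C x^{3} \sin{\left(x \right)} + C^{2} \sin^{2}{\left(x \right)}
  -u_x = - 4 A x^{3} + C \sin{\left(x \right)}
So the left-hand side equals
  16 A^{2} x^{6} + 4 A B x^{4} e^{t} - 8 A C x^{3} \sin{\left(x \right)} - 4 A x^{3} + 4 B^{2} e^{2 t} + 4 B C e^{t} \cos{\left(x \right)} + C^{2} \sin^{2}{\left(x \right)} + C \sin{\left(x \right)}
This must equal f(x, t) identically; expanded, f = 144 x^{6} - 24 x^{4} e^{t} + 72 x^{3} \sin{\left(x \right)} + 12 x^{3} + 16 e^{2 t} + 24 e^{t} \cos{\left(x \right)} + 9 \sin^{2}{\left(x \right)} + 3 \sin{\left(x \right)}.
Matching coefficients of the independent functions:
  [x^{3}]:  - 4 A = 12
  [x^{6}]:  16 A^{2} = 144
  [x^{3} \sin{\left(x \right)}]:  - 8 A C = 72
  [x^{4} e^{t}]:  4 A B = -24
  [e^{t} \cos{\left(x \right)}]:  4 B C = 24
  [e^{2 t}]:  4 B^{2} = 16
  [\sin{\left(x \right)}]:  C = 3
  [\sin^{2}{\left(x \right)}]:  C^{2} = 9
Solving: A = -3, B = 2, C = 3.
Check against the point condition:
  u(0, 0) = 5  ⟹  B + C = 5  ✓
Hence u(x, t) = - 3 x^{4} + 2 e^{t} + 3 \cos{\left(x \right)}.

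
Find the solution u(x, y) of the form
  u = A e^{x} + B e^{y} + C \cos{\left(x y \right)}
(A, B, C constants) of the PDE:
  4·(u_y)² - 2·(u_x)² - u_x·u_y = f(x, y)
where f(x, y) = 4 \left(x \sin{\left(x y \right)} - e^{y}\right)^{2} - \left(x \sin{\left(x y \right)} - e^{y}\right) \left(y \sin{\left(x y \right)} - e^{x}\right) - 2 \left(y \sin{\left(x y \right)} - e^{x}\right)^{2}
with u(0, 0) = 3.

Answer: u(x, y) = e^{x} + e^{y} + \cos{\left(x y \right)}

Derivation:
Substitute the ansatz u = A e^{x} + B e^{y} + C \cos{\left(x y \right)} into the left-hand side.
Derivatives of the ansatz:
  u_y = B e^{y} - C x \sin{\left(x y \right)}
  u_x = A e^{x} - C y \sin{\left(x y \right)}
Term by term:
  4·(u_y)² = 4 B^{2} e^{2 y} - 8 B C x e^{y} \sin{\left(x y \right)} + 4 C^{2} x^{2} \sin^{2}{\left(x y \right)}
  -2·(u_x)² = - 2 A^{2} e^{2 x} + 4 A C y e^{x} \sin{\left(x y \right)} - 2 C^{2} y^{2} \sin^{2}{\left(x y \right)}
  -u_x·u_y = - A B e^{x} e^{y} + A C x e^{x} \sin{\left(x y \right)} + B C y e^{y} \sin{\left(x y \right)} - C^{2} x y \sin^{2}{\left(x y \right)}
So the left-hand side equals
  - 2 A^{2} e^{2 x} - A B e^{x} e^{y} + A C x e^{x} \sin{\left(x y \right)} + 4 A C y e^{x} \sin{\left(x y \right)} + 4 B^{2} e^{2 y} - 8 B C x e^{y} \sin{\left(x y \right)} + B C y e^{y} \sin{\left(x y \right)} + 4 C^{2} x^{2} \sin^{2}{\left(x y \right)} - C^{2} x y \sin^{2}{\left(x y \right)} - 2 C^{2} y^{2} \sin^{2}{\left(x y \right)}
This must equal f(x, y) identically; expanded, f = 4 x^{2} \sin^{2}{\left(x y \right)} - x y \sin^{2}{\left(x y \right)} + x e^{x} \sin{\left(x y \right)} - 8 x e^{y} \sin{\left(x y \right)} - 2 y^{2} \sin^{2}{\left(x y \right)} + 4 y e^{x} \sin{\left(x y \right)} + y e^{y} \sin{\left(x y \right)} - 2 e^{2 x} - e^{x} e^{y} + 4 e^{2 y}.
Matching coefficients of the independent functions:
  [x^{2} \sin^{2}{\left(x y \right)}]:  4 C^{2} = 4
  [y^{2} \sin^{2}{\left(x y \right)}]:  - 2 C^{2} = -2
  [e^{x} e^{y}]:  - A B = -1
  [x y \sin^{2}{\left(x y \right)}]:  - C^{2} = -1
  [x e^{x} \sin{\left(x y \right)}]:  A C = 1
  [x e^{y} \sin{\left(x y \right)}]:  - 8 B C = -8
  [y e^{x} \sin{\left(x y \right)}]:  4 A C = 4
  [y e^{y} \sin{\left(x y \right)}]:  B C = 1
  [e^{2 x}]:  - 2 A^{2} = -2
  [e^{2 y}]:  4 B^{2} = 4
These equations allow (A, B, C) = (-1, -1, -1) or (1, 1, 1).
Impose the point condition(s):
  u(0, 0) = 3  ⟹  A + B + C = 3
Only A = 1, B = 1, C = 1 satisfies everything.
Hence u(x, y) = e^{x} + e^{y} + \cos{\left(x y \right)}.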